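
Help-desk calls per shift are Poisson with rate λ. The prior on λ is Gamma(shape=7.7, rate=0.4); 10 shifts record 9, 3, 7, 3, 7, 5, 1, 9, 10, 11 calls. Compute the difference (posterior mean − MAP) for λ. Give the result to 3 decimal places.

Σ counts = 65. Posterior: Gamma(shape = 7.7+65 = 72.7, rate = 0.4+10 = 10.4).
Mode = (α−1)/β = 71.7/10.4 = 6.894.
Mean = α/β = 72.7/10.4 = 6.990.
Difference = 6.990 − 6.894 = 0.096.

0.096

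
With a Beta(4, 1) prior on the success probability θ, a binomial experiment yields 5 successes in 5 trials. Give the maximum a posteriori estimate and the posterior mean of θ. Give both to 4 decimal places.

Posterior: Beta(4+5, 1+0) = Beta(9, 1).
Since β = 1 ≤ 1 and α > 1, the Beta density is monotone increasing on [0,1]; the mode is at 1.
Mean = 9/(9+1) = 0.9000.

MAP: 1.0000. Posterior mean: 0.9000.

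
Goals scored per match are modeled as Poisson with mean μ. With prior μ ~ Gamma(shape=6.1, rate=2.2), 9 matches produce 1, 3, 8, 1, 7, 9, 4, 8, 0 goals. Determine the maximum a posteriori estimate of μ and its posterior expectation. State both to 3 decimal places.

Σ counts = 41. Posterior: Gamma(shape = 6.1+41 = 47.1, rate = 2.2+9 = 11.2).
Mode = (α−1)/β = 46.1/11.2 = 4.116.
Mean = α/β = 47.1/11.2 = 4.205.
Mean > mode: the posterior has a right tail.

maximum a posteriori estimate = 4.116, posterior expectation = 4.205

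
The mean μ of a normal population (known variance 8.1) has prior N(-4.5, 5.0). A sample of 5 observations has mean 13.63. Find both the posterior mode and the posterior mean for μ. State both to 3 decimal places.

Posterior for μ is Normal. Precision-weighted mean: (1/5.0·-4.5 + 5/8.1·13.63) / (1/5.0 + 5/8.1) = 9.193.
A Normal posterior is symmetric, so mode = mean.

MAP = 9.193, posterior mean = 9.193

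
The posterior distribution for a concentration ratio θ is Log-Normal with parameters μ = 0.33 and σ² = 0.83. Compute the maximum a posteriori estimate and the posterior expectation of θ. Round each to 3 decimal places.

Mode = exp(μ − σ²) = exp(-0.50) = 0.607.
Mean = exp(μ + σ²/2) = exp(0.745) = 2.106.

MAP = 0.607; posterior mean = 2.106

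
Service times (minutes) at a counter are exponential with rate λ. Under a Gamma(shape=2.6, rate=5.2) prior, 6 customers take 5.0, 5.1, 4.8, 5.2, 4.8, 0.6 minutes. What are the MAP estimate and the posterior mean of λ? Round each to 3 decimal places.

Σ times = 25.5. Posterior: Gamma(shape = 2.6+6 = 8.6, rate = 5.2+25.5 = 30.7).
Mode = (α−1)/β = 7.6/30.7 = 0.248.
Mean = α/β = 8.6/30.7 = 0.280.

MAP estimate = 0.248, posterior mean = 0.280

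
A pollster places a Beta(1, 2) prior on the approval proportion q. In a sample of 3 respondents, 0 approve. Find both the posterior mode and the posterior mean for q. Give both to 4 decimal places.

Posterior: Beta(1+0, 2+3) = Beta(1, 5).
Since α = 1 ≤ 1 and β > 1, the Beta density is monotone decreasing on [0,1]; the mode is at 0.
Mean = 1/(1+5) = 0.1667.

q_MAP = 0.0000, E[q|data] = 0.1667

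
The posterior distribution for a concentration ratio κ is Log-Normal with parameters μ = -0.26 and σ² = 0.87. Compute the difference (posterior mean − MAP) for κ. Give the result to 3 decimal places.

Mode = exp(μ − σ²) = exp(-1.13) = 0.323.
Mean = exp(μ + σ²/2) = exp(0.175) = 1.191.
Difference = 1.191 − 0.323 = 0.868.

0.868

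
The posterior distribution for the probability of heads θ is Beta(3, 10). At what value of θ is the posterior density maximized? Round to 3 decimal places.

Mode = (3−1)/(3+10−2) = 2/11 = 0.182.
Mean = 3/(3+10) = 3/13 = 0.231.
This is the posterior mode — the MAP estimate.

0.182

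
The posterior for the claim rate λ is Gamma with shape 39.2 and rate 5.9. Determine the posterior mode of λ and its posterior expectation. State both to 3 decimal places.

λ_MAP = 6.475, E[λ|data] = 6.644

Mode = (α−1)/β = 38.2/5.9 = 6.475.
Mean = α/β = 39.2/5.9 = 6.644.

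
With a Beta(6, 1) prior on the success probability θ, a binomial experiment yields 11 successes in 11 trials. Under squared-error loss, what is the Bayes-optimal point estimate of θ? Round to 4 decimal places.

0.9444

Posterior: Beta(6+11, 1+0) = Beta(17, 1).
Since β = 1 ≤ 1 and α > 1, the Beta density is monotone increasing on [0,1]; the mode is at 1.
Mean = 17/(17+1) = 0.9444.
Squared-error loss ⇒ the optimal estimator is the posterior mean.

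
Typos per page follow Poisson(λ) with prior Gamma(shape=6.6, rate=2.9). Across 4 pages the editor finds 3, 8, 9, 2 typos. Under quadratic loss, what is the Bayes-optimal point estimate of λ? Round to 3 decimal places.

4.145

Σ counts = 22. Posterior: Gamma(shape = 6.6+22 = 28.6, rate = 2.9+4 = 6.9).
Mode = (α−1)/β = 27.6/6.9 = 4.000.
Mean = α/β = 28.6/6.9 = 4.145.
Quadratic loss ⇒ the optimal estimator is the posterior mean.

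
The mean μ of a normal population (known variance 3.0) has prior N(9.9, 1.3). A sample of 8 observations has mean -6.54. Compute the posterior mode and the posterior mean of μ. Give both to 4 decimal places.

MAP = -2.8594, posterior mean = -2.8594

Posterior for μ is Normal. Precision-weighted mean: (1/1.3·9.9 + 8/3.0·-6.54) / (1/1.3 + 8/3.0) = -2.8594.
A Normal posterior is symmetric, so mode = mean.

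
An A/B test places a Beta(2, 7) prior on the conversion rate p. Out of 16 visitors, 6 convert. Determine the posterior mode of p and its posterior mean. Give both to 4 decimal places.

MAP: 0.3043. Posterior mean: 0.3200.

Posterior: Beta(2+6, 7+10) = Beta(8, 17).
Mode = (8−1)/(8+17−2) = 7/23 = 0.3043.
Mean = 8/(8+17) = 8/25 = 0.3200.
The mean is pulled above the mode by the posterior's right skew.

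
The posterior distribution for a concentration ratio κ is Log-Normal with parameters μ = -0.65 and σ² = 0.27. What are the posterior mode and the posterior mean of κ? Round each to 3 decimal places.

κ_MAP = 0.399, E[κ|data] = 0.598

Mode = exp(μ − σ²) = exp(-0.92) = 0.399.
Mean = exp(μ + σ²/2) = exp(-0.515) = 0.598.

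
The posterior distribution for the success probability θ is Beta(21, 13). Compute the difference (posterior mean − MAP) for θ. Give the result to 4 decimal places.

Mode = (21−1)/(21+13−2) = 20/32 = 0.6250.
Mean = 21/(21+13) = 21/34 = 0.6176.
Difference = 0.6176 − 0.6250 = -0.0074.

-0.0074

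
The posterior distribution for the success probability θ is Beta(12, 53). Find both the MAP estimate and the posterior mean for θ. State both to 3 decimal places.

MAP = 0.175, posterior mean = 0.185

Mode = (12−1)/(12+53−2) = 11/63 = 0.175.
Mean = 12/(12+53) = 12/65 = 0.185.
The posterior is right-skewed, so the mean exceeds the mode.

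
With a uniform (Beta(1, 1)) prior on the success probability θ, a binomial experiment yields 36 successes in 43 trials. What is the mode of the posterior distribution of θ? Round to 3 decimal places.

Posterior: Beta(1+36, 1+7) = Beta(37, 8).
Mode = (37−1)/(37+8−2) = 36/43 = 0.837.
Mean = 37/(37+8) = 37/45 = 0.822.
This is the posterior mode — the MAP estimate.

0.837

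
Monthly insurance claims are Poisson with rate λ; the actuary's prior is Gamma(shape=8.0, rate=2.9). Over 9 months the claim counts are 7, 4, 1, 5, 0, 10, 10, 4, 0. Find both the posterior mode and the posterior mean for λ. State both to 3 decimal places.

MAP: 4.034. Posterior mean: 4.118.

Σ counts = 41. Posterior: Gamma(shape = 8.0+41 = 49.0, rate = 2.9+9 = 11.9).
Mode = (α−1)/β = 48.0/11.9 = 4.034.
Mean = α/β = 49.0/11.9 = 4.118.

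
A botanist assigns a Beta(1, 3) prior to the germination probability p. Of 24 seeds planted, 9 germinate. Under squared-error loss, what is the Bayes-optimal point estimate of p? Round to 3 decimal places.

Posterior: Beta(1+9, 3+15) = Beta(10, 18).
Mode = (10−1)/(10+18−2) = 9/26 = 0.346.
Mean = 10/(10+18) = 10/28 = 0.357.
Squared-error loss ⇒ the optimal estimator is the posterior mean.

0.357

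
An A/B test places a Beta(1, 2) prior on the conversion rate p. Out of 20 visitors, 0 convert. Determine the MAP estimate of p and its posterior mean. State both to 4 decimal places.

Posterior: Beta(1+0, 2+20) = Beta(1, 22).
Since α = 1 ≤ 1 and β > 1, the Beta density is monotone decreasing on [0,1]; the mode is at 0.
Mean = 1/(1+22) = 0.0435.

MAP = 0.0000; posterior mean = 0.0435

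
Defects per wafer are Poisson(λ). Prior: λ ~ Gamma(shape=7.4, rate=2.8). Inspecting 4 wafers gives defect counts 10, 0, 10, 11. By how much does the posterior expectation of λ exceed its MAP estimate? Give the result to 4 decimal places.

0.1471

Σ counts = 31. Posterior: Gamma(shape = 7.4+31 = 38.4, rate = 2.8+4 = 6.8).
Mode = (α−1)/β = 37.4/6.8 = 5.5000.
Mean = α/β = 38.4/6.8 = 5.6471.
Difference = 5.6471 − 5.5000 = 0.1471.
Mean > mode: the posterior has a right tail.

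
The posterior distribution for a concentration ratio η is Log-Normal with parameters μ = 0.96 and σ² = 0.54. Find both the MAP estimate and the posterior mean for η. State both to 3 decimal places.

Mode = exp(μ − σ²) = exp(0.42) = 1.522.
Mean = exp(μ + σ²/2) = exp(1.230) = 3.421.
The posterior is right-skewed, so the mean exceeds the mode.

η_MAP = 1.522, E[η|data] = 3.421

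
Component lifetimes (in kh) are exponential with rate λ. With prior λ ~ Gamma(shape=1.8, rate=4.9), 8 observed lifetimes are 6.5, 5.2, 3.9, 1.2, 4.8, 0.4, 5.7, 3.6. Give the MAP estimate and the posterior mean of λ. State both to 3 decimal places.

Σ times = 31.3. Posterior: Gamma(shape = 1.8+8 = 9.8, rate = 4.9+31.3 = 36.2).
Mode = (α−1)/β = 8.8/36.2 = 0.243.
Mean = α/β = 9.8/36.2 = 0.271.
Right-skewed posterior ⇒ mode < mean.

λ_MAP = 0.243, E[λ|data] = 0.271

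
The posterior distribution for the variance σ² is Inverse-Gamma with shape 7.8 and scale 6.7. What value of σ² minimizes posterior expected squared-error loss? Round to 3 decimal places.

Mode = β/(α+1) = 6.7/8.8 = 0.761.
Mean = β/(α−1) = 6.7/6.8 = 0.985.
Squared-error loss ⇒ the optimal estimator is the posterior mean.

0.985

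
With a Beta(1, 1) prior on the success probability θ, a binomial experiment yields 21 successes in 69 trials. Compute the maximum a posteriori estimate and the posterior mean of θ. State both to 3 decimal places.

Posterior: Beta(1+21, 1+48) = Beta(22, 49).
Mode = (22−1)/(22+49−2) = 21/69 = 0.304.
With a flat prior the MAP equals the MLE, 21/69.
Mean = 22/(22+49) = 22/71 = 0.310.
The posterior is right-skewed, so the mean exceeds the mode.

MAP: 0.304. Posterior mean: 0.310.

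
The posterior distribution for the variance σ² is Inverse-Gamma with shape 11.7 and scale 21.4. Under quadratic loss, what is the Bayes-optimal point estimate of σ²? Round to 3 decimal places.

2.000

Mode = β/(α+1) = 21.4/12.7 = 1.685.
Mean = β/(α−1) = 21.4/10.7 = 2.000.
Quadratic loss ⇒ the optimal estimator is the posterior mean.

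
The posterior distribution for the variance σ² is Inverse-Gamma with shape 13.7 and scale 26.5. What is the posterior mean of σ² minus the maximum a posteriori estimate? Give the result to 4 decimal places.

0.2839

Mode = β/(α+1) = 26.5/14.7 = 1.8027.
Mean = β/(α−1) = 26.5/12.7 = 2.0866.
Difference = 2.0866 − 1.8027 = 0.2839.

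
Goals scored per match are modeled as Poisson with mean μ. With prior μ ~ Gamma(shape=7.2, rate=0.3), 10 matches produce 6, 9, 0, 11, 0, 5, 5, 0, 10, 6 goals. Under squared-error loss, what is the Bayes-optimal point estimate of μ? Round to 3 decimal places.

5.748

Σ counts = 52. Posterior: Gamma(shape = 7.2+52 = 59.2, rate = 0.3+10 = 10.3).
Mode = (α−1)/β = 58.2/10.3 = 5.650.
Mean = α/β = 59.2/10.3 = 5.748.
Squared-error loss ⇒ the optimal estimator is the posterior mean.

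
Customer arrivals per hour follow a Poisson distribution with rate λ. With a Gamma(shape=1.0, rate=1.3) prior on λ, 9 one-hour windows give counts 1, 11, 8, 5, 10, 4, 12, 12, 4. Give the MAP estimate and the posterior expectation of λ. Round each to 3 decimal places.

MAP = 6.505, posterior mean = 6.602

Σ counts = 67. Posterior: Gamma(shape = 1.0+67 = 68.0, rate = 1.3+9 = 10.3).
Mode = (α−1)/β = 67.0/10.3 = 6.505.
Mean = α/β = 68.0/10.3 = 6.602.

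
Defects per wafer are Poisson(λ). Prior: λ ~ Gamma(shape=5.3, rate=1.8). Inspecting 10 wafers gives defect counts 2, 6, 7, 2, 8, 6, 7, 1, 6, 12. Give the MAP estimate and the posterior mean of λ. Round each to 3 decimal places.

Σ counts = 57. Posterior: Gamma(shape = 5.3+57 = 62.3, rate = 1.8+10 = 11.8).
Mode = (α−1)/β = 61.3/11.8 = 5.195.
Mean = α/β = 62.3/11.8 = 5.280.

MAP: 5.195. Posterior mean: 5.280.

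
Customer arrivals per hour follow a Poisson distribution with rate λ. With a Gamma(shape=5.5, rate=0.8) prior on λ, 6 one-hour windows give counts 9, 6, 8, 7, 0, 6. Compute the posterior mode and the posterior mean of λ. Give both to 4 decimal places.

Σ counts = 36. Posterior: Gamma(shape = 5.5+36 = 41.5, rate = 0.8+6 = 6.8).
Mode = (α−1)/β = 40.5/6.8 = 5.9559.
Mean = α/β = 41.5/6.8 = 6.1029.
Right-skewed posterior ⇒ mode < mean.

posterior mode = 5.9559, posterior mean = 6.1029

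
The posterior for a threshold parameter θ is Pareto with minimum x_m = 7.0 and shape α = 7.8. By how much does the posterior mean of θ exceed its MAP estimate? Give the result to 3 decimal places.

The Pareto density is strictly decreasing on [x_m, ∞), so the mode is x_m = 7.000.
Mean = α·x_m/(α−1) = 7.8·7.0/6.8 = 8.029.
Difference = 8.029 − 7.000 = 1.029.

1.029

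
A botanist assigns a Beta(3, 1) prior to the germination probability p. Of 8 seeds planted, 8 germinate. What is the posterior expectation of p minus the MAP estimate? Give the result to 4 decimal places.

-0.0833

Posterior: Beta(3+8, 1+0) = Beta(11, 1).
Since β = 1 ≤ 1 and α > 1, the Beta density is monotone increasing on [0,1]; the mode is at 1.
Mean = 11/(11+1) = 0.9167.
Difference = 0.9167 − 1.0000 = -0.0833.
The mean is pulled below the mode by the posterior's left skew.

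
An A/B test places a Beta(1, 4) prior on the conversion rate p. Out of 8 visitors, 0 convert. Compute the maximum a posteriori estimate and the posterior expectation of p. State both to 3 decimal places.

Posterior: Beta(1+0, 4+8) = Beta(1, 12).
Since α = 1 ≤ 1 and β > 1, the Beta density is monotone decreasing on [0,1]; the mode is at 0.
Mean = 1/(1+12) = 0.077.
The posterior is right-skewed, so the mean exceeds the mode.

MAP: 0.000. Posterior mean: 0.077.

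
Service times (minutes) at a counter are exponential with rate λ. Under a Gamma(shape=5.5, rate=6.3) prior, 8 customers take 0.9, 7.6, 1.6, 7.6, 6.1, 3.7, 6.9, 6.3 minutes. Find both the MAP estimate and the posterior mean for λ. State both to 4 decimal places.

Σ times = 40.7. Posterior: Gamma(shape = 5.5+8 = 13.5, rate = 6.3+40.7 = 47.0).
Mode = (α−1)/β = 12.5/47.0 = 0.2660.
Mean = α/β = 13.5/47.0 = 0.2872.

MAP = 0.2660; posterior mean = 0.2872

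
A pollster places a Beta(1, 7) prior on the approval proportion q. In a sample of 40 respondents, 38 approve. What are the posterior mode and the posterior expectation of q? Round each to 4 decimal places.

Posterior: Beta(1+38, 7+2) = Beta(39, 9).
Mode = (39−1)/(39+9−2) = 38/46 = 0.8261.
Mean = 39/(39+9) = 39/48 = 0.8125.
The posterior is left-skewed, so the mode exceeds the mean.

MAP = 0.8261; posterior mean = 0.8125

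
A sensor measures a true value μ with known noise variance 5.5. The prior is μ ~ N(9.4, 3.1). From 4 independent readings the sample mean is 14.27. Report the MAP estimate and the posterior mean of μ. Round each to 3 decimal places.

Posterior for μ is Normal. Precision-weighted mean: (1/3.1·9.4 + 4/5.5·14.27) / (1/3.1 + 4/5.5) = 12.774.
A Normal posterior is symmetric, so mode = mean.

MAP: 12.774. Posterior mean: 12.774.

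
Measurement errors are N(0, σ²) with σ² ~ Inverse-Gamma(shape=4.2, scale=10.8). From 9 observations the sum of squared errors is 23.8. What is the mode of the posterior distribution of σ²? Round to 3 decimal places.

Posterior: Inverse-Gamma(shape = 4.2+9/2 = 8.7, scale = 10.8+23.8/2 = 22.7).
Mode = β/(α+1) = 22.7/9.7 = 2.340.
Mean = β/(α−1) = 22.7/7.7 = 2.948.
This is the posterior mode — the MAP estimate.

2.340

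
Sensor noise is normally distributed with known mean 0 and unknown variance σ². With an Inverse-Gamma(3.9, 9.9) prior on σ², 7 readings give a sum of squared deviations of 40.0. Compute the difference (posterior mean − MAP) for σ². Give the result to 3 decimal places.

Posterior: Inverse-Gamma(shape = 3.9+7/2 = 7.4, scale = 9.9+40.0/2 = 29.9).
Mode = β/(α+1) = 29.9/8.4 = 3.560.
Mean = β/(α−1) = 29.9/6.4 = 4.672.
Difference = 4.672 − 3.560 = 1.112.

1.112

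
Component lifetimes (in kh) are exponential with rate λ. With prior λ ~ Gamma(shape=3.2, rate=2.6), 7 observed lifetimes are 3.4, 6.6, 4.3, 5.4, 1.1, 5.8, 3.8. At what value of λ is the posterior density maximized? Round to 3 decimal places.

0.279

Σ times = 30.4. Posterior: Gamma(shape = 3.2+7 = 10.2, rate = 2.6+30.4 = 33.0).
Mode = (α−1)/β = 9.2/33.0 = 0.279.
Mean = α/β = 10.2/33.0 = 0.309.
This is the posterior mode — the MAP estimate.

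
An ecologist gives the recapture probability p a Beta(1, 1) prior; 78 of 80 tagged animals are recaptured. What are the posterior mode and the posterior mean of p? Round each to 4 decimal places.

Posterior: Beta(1+78, 1+2) = Beta(79, 3).
Mode = (79−1)/(79+3−2) = 78/80 = 0.9750.
Mean = 79/(79+3) = 79/82 = 0.9634.
Left-skewed posterior ⇒ mean < mode.

posterior mode = 0.9750, posterior mean = 0.9634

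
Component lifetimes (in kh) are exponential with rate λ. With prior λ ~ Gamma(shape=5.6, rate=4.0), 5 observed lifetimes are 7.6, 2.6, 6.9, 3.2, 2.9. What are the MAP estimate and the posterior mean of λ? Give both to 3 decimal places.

MAP estimate = 0.353, posterior mean = 0.390

Σ times = 23.2. Posterior: Gamma(shape = 5.6+5 = 10.6, rate = 4.0+23.2 = 27.2).
Mode = (α−1)/β = 9.6/27.2 = 0.353.
Mean = α/β = 10.6/27.2 = 0.390.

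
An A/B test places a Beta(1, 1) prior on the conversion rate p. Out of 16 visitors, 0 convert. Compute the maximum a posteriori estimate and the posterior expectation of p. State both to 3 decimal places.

p_MAP = 0.000, E[p|data] = 0.056

Posterior: Beta(1+0, 1+16) = Beta(1, 17).
Since α = 1 ≤ 1 and β > 1, the Beta density is monotone decreasing on [0,1]; the mode is at 0.
Mean = 1/(1+17) = 0.056.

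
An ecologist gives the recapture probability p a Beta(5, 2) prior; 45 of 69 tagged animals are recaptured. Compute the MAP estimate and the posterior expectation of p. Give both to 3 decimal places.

Posterior: Beta(5+45, 2+24) = Beta(50, 26).
Mode = (50−1)/(50+26−2) = 49/74 = 0.662.
Mean = 50/(50+26) = 50/76 = 0.658.
Mode > mean: the posterior has a left tail.

MAP = 0.662; posterior mean = 0.658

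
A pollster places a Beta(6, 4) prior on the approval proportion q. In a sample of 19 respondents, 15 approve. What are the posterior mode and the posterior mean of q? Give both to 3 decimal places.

Posterior: Beta(6+15, 4+4) = Beta(21, 8).
Mode = (21−1)/(21+8−2) = 20/27 = 0.741.
Mean = 21/(21+8) = 21/29 = 0.724.
Mode > mean: the posterior has a left tail.

MAP = 0.741, posterior mean = 0.724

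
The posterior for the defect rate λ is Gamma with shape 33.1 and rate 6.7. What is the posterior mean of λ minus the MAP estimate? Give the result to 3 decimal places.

0.149

Mode = (α−1)/β = 32.1/6.7 = 4.791.
Mean = α/β = 33.1/6.7 = 4.940.
Difference = 4.940 − 4.791 = 0.149.
Right-skewed posterior ⇒ mode < mean.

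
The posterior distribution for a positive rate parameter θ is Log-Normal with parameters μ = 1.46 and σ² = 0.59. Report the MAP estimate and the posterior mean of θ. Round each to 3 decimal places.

Mode = exp(μ − σ²) = exp(0.87) = 2.387.
Mean = exp(μ + σ²/2) = exp(1.755) = 5.783.
The posterior is right-skewed, so the mean exceeds the mode.

MAP = 2.387; posterior mean = 5.783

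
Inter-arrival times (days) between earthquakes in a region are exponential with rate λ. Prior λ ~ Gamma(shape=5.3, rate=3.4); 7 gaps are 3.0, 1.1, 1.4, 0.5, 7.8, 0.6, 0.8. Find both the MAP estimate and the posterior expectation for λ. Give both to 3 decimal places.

λ_MAP = 0.608, E[λ|data] = 0.661

Σ times = 15.2. Posterior: Gamma(shape = 5.3+7 = 12.3, rate = 3.4+15.2 = 18.6).
Mode = (α−1)/β = 11.3/18.6 = 0.608.
Mean = α/β = 12.3/18.6 = 0.661.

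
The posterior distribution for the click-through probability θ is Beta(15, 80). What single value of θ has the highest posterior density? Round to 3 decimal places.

Mode = (15−1)/(15+80−2) = 14/93 = 0.151.
Mean = 15/(15+80) = 15/95 = 0.158.
This is the posterior mode — the MAP estimate.

0.151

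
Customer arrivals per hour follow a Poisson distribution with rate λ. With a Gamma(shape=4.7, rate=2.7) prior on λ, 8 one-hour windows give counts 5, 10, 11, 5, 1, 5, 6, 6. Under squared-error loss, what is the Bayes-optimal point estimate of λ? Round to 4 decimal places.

Σ counts = 49. Posterior: Gamma(shape = 4.7+49 = 53.7, rate = 2.7+8 = 10.7).
Mode = (α−1)/β = 52.7/10.7 = 4.9252.
Mean = α/β = 53.7/10.7 = 5.0187.
Squared-error loss ⇒ the optimal estimator is the posterior mean.

5.0187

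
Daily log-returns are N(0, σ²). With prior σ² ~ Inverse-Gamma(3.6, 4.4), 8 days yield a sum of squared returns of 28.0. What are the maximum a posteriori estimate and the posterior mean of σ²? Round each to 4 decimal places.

Posterior: Inverse-Gamma(shape = 3.6+8/2 = 7.6, scale = 4.4+28.0/2 = 18.4).
Mode = β/(α+1) = 18.4/8.6 = 2.1395.
Mean = β/(α−1) = 18.4/6.6 = 2.7879.
Right-skewed posterior ⇒ mode < mean.

MAP: 2.1395. Posterior mean: 2.7879.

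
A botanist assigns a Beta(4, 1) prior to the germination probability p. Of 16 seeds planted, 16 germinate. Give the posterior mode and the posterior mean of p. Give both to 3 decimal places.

MAP: 1.000. Posterior mean: 0.952.

Posterior: Beta(4+16, 1+0) = Beta(20, 1).
Since β = 1 ≤ 1 and α > 1, the Beta density is monotone increasing on [0,1]; the mode is at 1.
Mean = 20/(20+1) = 0.952.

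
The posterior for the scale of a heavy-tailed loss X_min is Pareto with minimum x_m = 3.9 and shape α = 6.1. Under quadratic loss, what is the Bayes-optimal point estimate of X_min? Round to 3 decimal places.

The Pareto density is strictly decreasing on [x_m, ∞), so the mode is x_m = 3.900.
Mean = α·x_m/(α−1) = 6.1·3.9/5.1 = 4.665.
Quadratic loss ⇒ the optimal estimator is the posterior mean.

4.665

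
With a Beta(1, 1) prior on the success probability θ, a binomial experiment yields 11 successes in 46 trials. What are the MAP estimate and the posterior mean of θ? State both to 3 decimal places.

MAP = 0.239; posterior mean = 0.250

Posterior: Beta(1+11, 1+35) = Beta(12, 36).
Mode = (12−1)/(12+36−2) = 11/46 = 0.239.
With a flat prior the MAP equals the MLE, 11/46.
Mean = 12/(12+36) = 12/48 = 0.250.
Right-skewed posterior ⇒ mode < mean.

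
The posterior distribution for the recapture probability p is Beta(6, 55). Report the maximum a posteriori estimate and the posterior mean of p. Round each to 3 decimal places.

Mode = (6−1)/(6+55−2) = 5/59 = 0.085.
Mean = 6/(6+55) = 6/61 = 0.098.

MAP = 0.085; posterior mean = 0.098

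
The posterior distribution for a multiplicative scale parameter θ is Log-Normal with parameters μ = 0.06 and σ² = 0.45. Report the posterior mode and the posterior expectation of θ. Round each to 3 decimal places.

Mode = exp(μ − σ²) = exp(-0.39) = 0.677.
Mean = exp(μ + σ²/2) = exp(0.285) = 1.330.
The posterior is right-skewed, so the mean exceeds the mode.

MAP = 0.677; posterior mean = 1.330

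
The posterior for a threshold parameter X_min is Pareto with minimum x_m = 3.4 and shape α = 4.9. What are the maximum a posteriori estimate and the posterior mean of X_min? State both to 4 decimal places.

MAP: 3.4000. Posterior mean: 4.2718.

The Pareto density is strictly decreasing on [x_m, ∞), so the mode is x_m = 3.4000.
Mean = α·x_m/(α−1) = 4.9·3.4/3.9 = 4.2718.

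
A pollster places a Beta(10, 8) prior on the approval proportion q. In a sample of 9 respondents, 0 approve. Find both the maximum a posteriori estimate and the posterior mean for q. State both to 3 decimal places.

Posterior: Beta(10+0, 8+9) = Beta(10, 17).
Mode = (10−1)/(10+17−2) = 9/25 = 0.360.
Mean = 10/(10+17) = 10/27 = 0.370.

q_MAP = 0.360, E[q|data] = 0.370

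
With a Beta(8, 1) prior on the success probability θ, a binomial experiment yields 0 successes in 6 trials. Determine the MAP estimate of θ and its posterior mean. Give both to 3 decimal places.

θ_MAP = 0.538, E[θ|data] = 0.533

Posterior: Beta(8+0, 1+6) = Beta(8, 7).
Mode = (8−1)/(8+7−2) = 7/13 = 0.538.
Mean = 8/(8+7) = 8/15 = 0.533.
The posterior is left-skewed, so the mode exceeds the mean.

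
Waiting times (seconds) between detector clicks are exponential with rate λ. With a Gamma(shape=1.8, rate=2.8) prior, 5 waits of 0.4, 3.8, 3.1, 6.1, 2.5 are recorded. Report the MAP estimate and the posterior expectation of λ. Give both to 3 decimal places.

Σ times = 15.9. Posterior: Gamma(shape = 1.8+5 = 6.8, rate = 2.8+15.9 = 18.7).
Mode = (α−1)/β = 5.8/18.7 = 0.310.
Mean = α/β = 6.8/18.7 = 0.364.
Right-skewed posterior ⇒ mode < mean.

λ_MAP = 0.310, E[λ|data] = 0.364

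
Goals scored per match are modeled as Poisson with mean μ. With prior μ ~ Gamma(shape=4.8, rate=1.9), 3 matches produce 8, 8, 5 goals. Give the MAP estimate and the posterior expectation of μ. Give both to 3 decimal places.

Σ counts = 21. Posterior: Gamma(shape = 4.8+21 = 25.8, rate = 1.9+3 = 4.9).
Mode = (α−1)/β = 24.8/4.9 = 5.061.
Mean = α/β = 25.8/4.9 = 5.265.
The posterior is right-skewed, so the mean exceeds the mode.

MAP estimate = 5.061, posterior expectation = 5.265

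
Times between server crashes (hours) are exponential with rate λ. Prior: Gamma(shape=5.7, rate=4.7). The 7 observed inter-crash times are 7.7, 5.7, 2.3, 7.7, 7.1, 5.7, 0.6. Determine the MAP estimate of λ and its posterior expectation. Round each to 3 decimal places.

MAP = 0.282; posterior mean = 0.306

Σ times = 36.8. Posterior: Gamma(shape = 5.7+7 = 12.7, rate = 4.7+36.8 = 41.5).
Mode = (α−1)/β = 11.7/41.5 = 0.282.
Mean = α/β = 12.7/41.5 = 0.306.
Mean > mode: the posterior has a right tail.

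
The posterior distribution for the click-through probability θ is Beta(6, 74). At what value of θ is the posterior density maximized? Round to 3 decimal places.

0.064

Mode = (6−1)/(6+74−2) = 5/78 = 0.064.
Mean = 6/(6+74) = 6/80 = 0.075.
This is the posterior mode — the MAP estimate.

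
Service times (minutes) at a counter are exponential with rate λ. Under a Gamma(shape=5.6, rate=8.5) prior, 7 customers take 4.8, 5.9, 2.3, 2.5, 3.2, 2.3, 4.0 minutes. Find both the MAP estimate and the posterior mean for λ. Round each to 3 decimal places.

MAP = 0.346; posterior mean = 0.376

Σ times = 25.0. Posterior: Gamma(shape = 5.6+7 = 12.6, rate = 8.5+25.0 = 33.5).
Mode = (α−1)/β = 11.6/33.5 = 0.346.
Mean = α/β = 12.6/33.5 = 0.376.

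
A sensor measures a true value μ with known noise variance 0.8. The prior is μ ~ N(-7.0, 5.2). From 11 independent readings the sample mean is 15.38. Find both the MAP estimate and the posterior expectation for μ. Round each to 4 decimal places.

Posterior for μ is Normal. Precision-weighted mean: (1/5.2·-7.0 + 11/0.8·15.38) / (1/5.2 + 11/0.8) = 15.0713.
A Normal posterior is symmetric, so mode = mean.

MAP estimate = 15.0713, posterior expectation = 15.0713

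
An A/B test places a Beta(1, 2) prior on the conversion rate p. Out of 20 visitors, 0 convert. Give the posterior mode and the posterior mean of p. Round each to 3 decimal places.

Posterior: Beta(1+0, 2+20) = Beta(1, 22).
Since α = 1 ≤ 1 and β > 1, the Beta density is monotone decreasing on [0,1]; the mode is at 0.
Mean = 1/(1+22) = 0.043.

MAP: 0.000. Posterior mean: 0.043.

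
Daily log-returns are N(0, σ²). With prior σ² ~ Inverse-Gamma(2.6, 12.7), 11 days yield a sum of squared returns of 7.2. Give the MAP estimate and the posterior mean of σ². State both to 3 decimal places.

Posterior: Inverse-Gamma(shape = 2.6+11/2 = 8.1, scale = 12.7+7.2/2 = 16.3).
Mode = β/(α+1) = 16.3/9.1 = 1.791.
Mean = β/(α−1) = 16.3/7.1 = 2.296.
Mean > mode: the posterior has a right tail.

MAP: 1.791. Posterior mean: 2.296.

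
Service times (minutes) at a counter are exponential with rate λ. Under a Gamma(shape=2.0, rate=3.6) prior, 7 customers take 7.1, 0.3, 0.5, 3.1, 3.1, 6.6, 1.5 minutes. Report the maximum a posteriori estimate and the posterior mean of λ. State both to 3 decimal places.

Σ times = 22.2. Posterior: Gamma(shape = 2.0+7 = 9.0, rate = 3.6+22.2 = 25.8).
Mode = (α−1)/β = 8.0/25.8 = 0.310.
Mean = α/β = 9.0/25.8 = 0.349.
The mean is pulled above the mode by the posterior's right skew.

maximum a posteriori estimate = 0.310, posterior mean = 0.349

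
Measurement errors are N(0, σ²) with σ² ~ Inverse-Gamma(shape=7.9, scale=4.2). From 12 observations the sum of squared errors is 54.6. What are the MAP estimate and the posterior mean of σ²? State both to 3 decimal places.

Posterior: Inverse-Gamma(shape = 7.9+12/2 = 13.9, scale = 4.2+54.6/2 = 31.5).
Mode = β/(α+1) = 31.5/14.9 = 2.114.
Mean = β/(α−1) = 31.5/12.9 = 2.442.
The posterior is right-skewed, so the mean exceeds the mode.

MAP = 2.114, posterior mean = 2.442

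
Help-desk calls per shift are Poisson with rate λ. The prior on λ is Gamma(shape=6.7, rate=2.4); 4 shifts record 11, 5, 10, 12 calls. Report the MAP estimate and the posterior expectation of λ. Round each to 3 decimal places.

MAP estimate = 6.828, posterior expectation = 6.984

Σ counts = 38. Posterior: Gamma(shape = 6.7+38 = 44.7, rate = 2.4+4 = 6.4).
Mode = (α−1)/β = 43.7/6.4 = 6.828.
Mean = α/β = 44.7/6.4 = 6.984.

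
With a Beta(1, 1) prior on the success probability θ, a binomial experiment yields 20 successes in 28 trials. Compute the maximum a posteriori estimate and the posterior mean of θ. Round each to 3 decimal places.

MAP = 0.714; posterior mean = 0.700

Posterior: Beta(1+20, 1+8) = Beta(21, 9).
Mode = (21−1)/(21+9−2) = 20/28 = 0.714.
With a flat prior the MAP equals the MLE, 20/28.
Mean = 21/(21+9) = 21/30 = 0.700.
Mode > mean: the posterior has a left tail.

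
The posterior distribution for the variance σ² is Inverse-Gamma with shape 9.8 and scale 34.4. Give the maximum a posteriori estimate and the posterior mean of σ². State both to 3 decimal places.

maximum a posteriori estimate = 3.185, posterior mean = 3.909

Mode = β/(α+1) = 34.4/10.8 = 3.185.
Mean = β/(α−1) = 34.4/8.8 = 3.909.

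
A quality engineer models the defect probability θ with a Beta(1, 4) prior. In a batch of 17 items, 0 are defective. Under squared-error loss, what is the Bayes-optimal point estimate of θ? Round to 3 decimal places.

0.045

Posterior: Beta(1+0, 4+17) = Beta(1, 21).
Since α = 1 ≤ 1 and β > 1, the Beta density is monotone decreasing on [0,1]; the mode is at 0.
Mean = 1/(1+21) = 0.045.
Squared-error loss ⇒ the optimal estimator is the posterior mean.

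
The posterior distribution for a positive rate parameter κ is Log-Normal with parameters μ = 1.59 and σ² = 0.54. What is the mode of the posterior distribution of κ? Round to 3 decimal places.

Mode = exp(μ − σ²) = exp(1.05) = 2.858.
Mean = exp(μ + σ²/2) = exp(1.860) = 6.424.
This is the posterior mode — the MAP estimate.

2.858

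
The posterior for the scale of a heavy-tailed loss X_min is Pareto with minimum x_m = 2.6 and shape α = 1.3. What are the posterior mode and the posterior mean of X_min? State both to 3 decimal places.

The Pareto density is strictly decreasing on [x_m, ∞), so the mode is x_m = 2.600.
Mean = α·x_m/(α−1) = 1.3·2.6/0.3 = 11.267.

posterior mode = 2.600, posterior mean = 11.267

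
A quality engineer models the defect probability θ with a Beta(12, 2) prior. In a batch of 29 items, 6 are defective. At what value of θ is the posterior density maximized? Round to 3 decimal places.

Posterior: Beta(12+6, 2+23) = Beta(18, 25).
Mode = (18−1)/(18+25−2) = 17/41 = 0.415.
Mean = 18/(18+25) = 18/43 = 0.419.
This is the posterior mode — the MAP estimate.

0.415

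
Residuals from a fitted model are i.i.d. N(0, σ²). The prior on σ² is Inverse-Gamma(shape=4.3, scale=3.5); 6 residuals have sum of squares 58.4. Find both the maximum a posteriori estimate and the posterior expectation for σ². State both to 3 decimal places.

MAP = 3.940; posterior mean = 5.190

Posterior: Inverse-Gamma(shape = 4.3+6/2 = 7.3, scale = 3.5+58.4/2 = 32.7).
Mode = β/(α+1) = 32.7/8.3 = 3.940.
Mean = β/(α−1) = 32.7/6.3 = 5.190.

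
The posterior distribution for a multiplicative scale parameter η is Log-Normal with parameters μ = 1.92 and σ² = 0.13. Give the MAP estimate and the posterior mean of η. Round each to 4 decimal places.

MAP: 5.9895. Posterior mean: 7.2790.

Mode = exp(μ − σ²) = exp(1.79) = 5.9895.
Mean = exp(μ + σ²/2) = exp(1.985) = 7.2790.
The mean is pulled above the mode by the posterior's right skew.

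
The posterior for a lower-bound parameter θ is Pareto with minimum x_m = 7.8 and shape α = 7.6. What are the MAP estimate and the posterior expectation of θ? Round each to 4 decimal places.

θ_MAP = 7.8000, E[θ|data] = 8.9818

The Pareto density is strictly decreasing on [x_m, ∞), so the mode is x_m = 7.8000.
Mean = α·x_m/(α−1) = 7.6·7.8/6.6 = 8.9818.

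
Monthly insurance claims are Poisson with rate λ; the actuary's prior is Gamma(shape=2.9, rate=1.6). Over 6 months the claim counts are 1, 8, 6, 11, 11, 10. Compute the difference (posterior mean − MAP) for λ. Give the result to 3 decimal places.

Σ counts = 47. Posterior: Gamma(shape = 2.9+47 = 49.9, rate = 1.6+6 = 7.6).
Mode = (α−1)/β = 48.9/7.6 = 6.434.
Mean = α/β = 49.9/7.6 = 6.566.
Difference = 6.566 − 6.434 = 0.132.
Mean > mode: the posterior has a right tail.

0.132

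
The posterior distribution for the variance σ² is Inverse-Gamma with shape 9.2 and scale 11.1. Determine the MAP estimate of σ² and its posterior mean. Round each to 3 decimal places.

Mode = β/(α+1) = 11.1/10.2 = 1.088.
Mean = β/(α−1) = 11.1/8.2 = 1.354.

MAP = 1.088; posterior mean = 1.354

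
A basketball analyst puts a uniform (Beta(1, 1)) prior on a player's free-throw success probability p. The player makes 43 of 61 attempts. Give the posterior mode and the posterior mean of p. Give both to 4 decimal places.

MAP: 0.7049. Posterior mean: 0.6984.

Posterior: Beta(1+43, 1+18) = Beta(44, 19).
Mode = (44−1)/(44+19−2) = 43/61 = 0.7049.
With a flat prior the MAP equals the MLE, 43/61.
Mean = 44/(44+19) = 44/63 = 0.6984.
The posterior is left-skewed, so the mode exceeds the mean.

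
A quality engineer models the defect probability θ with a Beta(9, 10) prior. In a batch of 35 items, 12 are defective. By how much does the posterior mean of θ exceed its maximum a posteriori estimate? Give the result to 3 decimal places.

0.004

Posterior: Beta(9+12, 10+23) = Beta(21, 33).
Mode = (21−1)/(21+33−2) = 20/52 = 0.385.
Mean = 21/(21+33) = 21/54 = 0.389.
Difference = 0.389 − 0.385 = 0.004.
The mean is pulled above the mode by the posterior's right skew.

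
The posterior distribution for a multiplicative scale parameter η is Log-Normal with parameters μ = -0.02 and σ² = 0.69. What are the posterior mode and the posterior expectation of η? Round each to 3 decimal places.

Mode = exp(μ − σ²) = exp(-0.71) = 0.492.
Mean = exp(μ + σ²/2) = exp(0.325) = 1.384.
Right-skewed posterior ⇒ mode < mean.

posterior mode = 0.492, posterior expectation = 1.384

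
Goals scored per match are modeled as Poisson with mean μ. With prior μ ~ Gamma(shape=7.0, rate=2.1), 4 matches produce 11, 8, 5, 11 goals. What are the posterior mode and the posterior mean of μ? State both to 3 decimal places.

Σ counts = 35. Posterior: Gamma(shape = 7.0+35 = 42.0, rate = 2.1+4 = 6.1).
Mode = (α−1)/β = 41.0/6.1 = 6.721.
Mean = α/β = 42.0/6.1 = 6.885.
The mean is pulled above the mode by the posterior's right skew.

MAP: 6.721. Posterior mean: 6.885.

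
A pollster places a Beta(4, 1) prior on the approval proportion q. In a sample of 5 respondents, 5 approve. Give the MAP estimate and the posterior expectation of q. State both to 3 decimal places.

Posterior: Beta(4+5, 1+0) = Beta(9, 1).
Since β = 1 ≤ 1 and α > 1, the Beta density is monotone increasing on [0,1]; the mode is at 1.
Mean = 9/(9+1) = 0.900.

MAP estimate = 1.000, posterior expectation = 0.900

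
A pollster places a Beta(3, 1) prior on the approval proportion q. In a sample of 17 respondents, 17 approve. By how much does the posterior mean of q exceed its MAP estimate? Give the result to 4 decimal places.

-0.0476

Posterior: Beta(3+17, 1+0) = Beta(20, 1).
Since β = 1 ≤ 1 and α > 1, the Beta density is monotone increasing on [0,1]; the mode is at 1.
Mean = 20/(20+1) = 0.9524.
Difference = 0.9524 − 1.0000 = -0.0476.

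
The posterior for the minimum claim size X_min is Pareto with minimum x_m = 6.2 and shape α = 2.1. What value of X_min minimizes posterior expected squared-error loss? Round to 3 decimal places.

The Pareto density is strictly decreasing on [x_m, ∞), so the mode is x_m = 6.200.
Mean = α·x_m/(α−1) = 2.1·6.2/1.1 = 11.836.
Squared-error loss ⇒ the optimal estimator is the posterior mean.

11.836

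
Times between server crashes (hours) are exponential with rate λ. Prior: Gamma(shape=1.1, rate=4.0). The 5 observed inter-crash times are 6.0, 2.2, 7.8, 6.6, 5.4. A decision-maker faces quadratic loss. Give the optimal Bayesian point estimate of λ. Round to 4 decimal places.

0.1906

Σ times = 28.0. Posterior: Gamma(shape = 1.1+5 = 6.1, rate = 4.0+28.0 = 32.0).
Mode = (α−1)/β = 5.1/32.0 = 0.1594.
Mean = α/β = 6.1/32.0 = 0.1906.
Quadratic loss ⇒ the optimal estimator is the posterior mean.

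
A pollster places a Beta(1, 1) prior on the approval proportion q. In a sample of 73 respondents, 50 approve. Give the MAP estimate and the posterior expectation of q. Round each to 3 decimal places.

MAP estimate = 0.685, posterior expectation = 0.680

Posterior: Beta(1+50, 1+23) = Beta(51, 24).
Mode = (51−1)/(51+24−2) = 50/73 = 0.685.
Mean = 51/(51+24) = 51/75 = 0.680.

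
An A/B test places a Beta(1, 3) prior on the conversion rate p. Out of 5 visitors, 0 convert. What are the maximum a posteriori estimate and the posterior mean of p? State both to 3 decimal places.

maximum a posteriori estimate = 0.000, posterior mean = 0.111

Posterior: Beta(1+0, 3+5) = Beta(1, 8).
Since α = 1 ≤ 1 and β > 1, the Beta density is monotone decreasing on [0,1]; the mode is at 0.
Mean = 1/(1+8) = 0.111.
The mean is pulled above the mode by the posterior's right skew.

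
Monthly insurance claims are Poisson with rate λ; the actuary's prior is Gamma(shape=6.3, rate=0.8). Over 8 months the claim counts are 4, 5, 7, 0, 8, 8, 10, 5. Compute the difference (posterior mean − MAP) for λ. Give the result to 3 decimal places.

Σ counts = 47. Posterior: Gamma(shape = 6.3+47 = 53.3, rate = 0.8+8 = 8.8).
Mode = (α−1)/β = 52.3/8.8 = 5.943.
Mean = α/β = 53.3/8.8 = 6.057.
Difference = 6.057 − 5.943 = 0.114.
The mean is pulled above the mode by the posterior's right skew.

0.114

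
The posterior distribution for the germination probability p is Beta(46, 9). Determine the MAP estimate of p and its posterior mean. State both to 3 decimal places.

Mode = (46−1)/(46+9−2) = 45/53 = 0.849.
Mean = 46/(46+9) = 46/55 = 0.836.

MAP estimate = 0.849, posterior mean = 0.836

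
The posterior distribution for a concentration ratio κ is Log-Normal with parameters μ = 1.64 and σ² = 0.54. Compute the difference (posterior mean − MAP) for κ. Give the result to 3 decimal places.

Mode = exp(μ − σ²) = exp(1.10) = 3.004.
Mean = exp(μ + σ²/2) = exp(1.910) = 6.753.
Difference = 6.753 − 3.004 = 3.749.

3.749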